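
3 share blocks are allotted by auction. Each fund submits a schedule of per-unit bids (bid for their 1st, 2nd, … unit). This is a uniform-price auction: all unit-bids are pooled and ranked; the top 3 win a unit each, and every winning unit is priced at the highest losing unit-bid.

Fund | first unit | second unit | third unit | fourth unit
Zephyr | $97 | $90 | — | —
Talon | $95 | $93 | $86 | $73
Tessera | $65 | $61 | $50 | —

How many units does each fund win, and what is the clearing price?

Talon 2, Zephyr 1; clearing price $90

All unit-bids, highest first — top 3: 97 (Zephyr-1), 95 (Talon-1), 93 (Talon-2)
First bid not allocated: $90.
Allocation: Talon 2, Zephyr 1.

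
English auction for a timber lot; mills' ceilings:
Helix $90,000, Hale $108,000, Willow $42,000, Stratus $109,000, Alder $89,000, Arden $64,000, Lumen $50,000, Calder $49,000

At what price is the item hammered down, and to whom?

Rule: the price rises until one bidder remains; the winner pays the price at which the last rival dropped out.
Limits in order: 109,000 (Stratus) > 108,000 (Hale) > 90,000 (Helix) > 89,000 (Alder) > 64,000 (Arden) > 50,000 (Lumen) > …
Bidding ends when Hale exits at $108,000; Stratus takes it.

Stratus wins at $108,000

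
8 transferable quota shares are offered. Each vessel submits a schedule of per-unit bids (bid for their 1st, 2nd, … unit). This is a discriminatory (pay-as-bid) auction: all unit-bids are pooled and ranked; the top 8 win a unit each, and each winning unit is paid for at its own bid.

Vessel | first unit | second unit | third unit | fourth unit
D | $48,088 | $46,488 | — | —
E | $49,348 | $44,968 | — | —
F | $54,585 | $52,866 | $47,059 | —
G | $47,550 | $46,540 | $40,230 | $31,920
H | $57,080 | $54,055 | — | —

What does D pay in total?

D pays $48,088

Merging the schedules and taking the best 8: 57,080 (H-1), 54,585 (F-1), 54,055 (H-2), 52,866 (F-2), 49,348 (E-1), 48,088 (D-1), 47,550 (G-1), 47,059 (F-3)
Next rejected bid: $46,540 (not a price — pay-as-bid).
D's winning unit-bids: 48,088 = $48,088.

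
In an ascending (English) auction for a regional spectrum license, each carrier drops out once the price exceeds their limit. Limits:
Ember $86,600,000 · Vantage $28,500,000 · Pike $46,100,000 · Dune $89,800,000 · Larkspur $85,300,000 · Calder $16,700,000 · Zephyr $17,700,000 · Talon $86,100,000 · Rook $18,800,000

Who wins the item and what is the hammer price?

Sorting limits: 89,800,000 (Dune) > 86,600,000 (Ember) > 86,100,000 (Talon) > 85,300,000 (Larkspur) > 46,100,000 (Pike) > 28,500,000 (Vantage) > …
Ember is the last rival to drop out, at $86,600,000; Dune remains and wins at that price.

Dune wins at $86,600,000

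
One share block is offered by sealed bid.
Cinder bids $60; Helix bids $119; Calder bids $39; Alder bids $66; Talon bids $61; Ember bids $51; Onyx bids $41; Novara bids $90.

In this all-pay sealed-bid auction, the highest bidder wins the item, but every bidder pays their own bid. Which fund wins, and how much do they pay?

Helix pays $119

Sorting bids: 119 (Helix) > 90 (Novara) > 66 (Alder) > 61 (Talon) > 60 (Cinder) > 51 (Ember) > …
Helix is highest and takes the item; every bidder forfeits their bid.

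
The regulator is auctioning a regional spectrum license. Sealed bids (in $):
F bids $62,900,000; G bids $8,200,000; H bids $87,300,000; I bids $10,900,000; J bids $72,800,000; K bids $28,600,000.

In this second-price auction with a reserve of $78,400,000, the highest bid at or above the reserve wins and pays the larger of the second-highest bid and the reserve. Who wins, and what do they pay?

Rule: the highest bid at or above the reserve wins and pays the larger of the second-highest bid and the reserve.
Sorting bids: 87,300,000 (H) > 72,800,000 (J) > 62,900,000 (F) > 28,600,000 (K) > 10,900,000 (I) > 8,200,000 (G)
Highest eligible bid: H at $87,300,000.
Second-highest bid $72,800,000 is below the reserve $78,400,000, so the reserve binds → payment $78,400,000.

H pays $78,400,000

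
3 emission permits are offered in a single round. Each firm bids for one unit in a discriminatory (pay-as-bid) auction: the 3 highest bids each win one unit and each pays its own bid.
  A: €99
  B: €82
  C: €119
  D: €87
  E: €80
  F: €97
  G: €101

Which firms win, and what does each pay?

C €119, G €101, A €99

Sorting: 119 (C), 101 (G), 99 (A), 97 (F), 87 (D), …
Top 3: C, G, A.
Each winner pays its own bid: C €119, G €101, A €99.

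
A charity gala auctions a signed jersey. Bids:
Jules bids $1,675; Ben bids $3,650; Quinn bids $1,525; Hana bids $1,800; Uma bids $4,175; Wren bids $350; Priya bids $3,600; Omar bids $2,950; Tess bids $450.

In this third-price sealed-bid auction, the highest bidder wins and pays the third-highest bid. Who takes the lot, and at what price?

Rule: the highest bidder wins and pays the third-highest bid.
Sorting bids: 4,175 (Uma) > 3,650 (Ben) > 3,600 (Priya) > 2,950 (Omar) > 1,800 (Hana) > 1,675 (Jules) > …
Uma wins; payment is bid #3 in the ranking = $3,600.

Uma pays $3,600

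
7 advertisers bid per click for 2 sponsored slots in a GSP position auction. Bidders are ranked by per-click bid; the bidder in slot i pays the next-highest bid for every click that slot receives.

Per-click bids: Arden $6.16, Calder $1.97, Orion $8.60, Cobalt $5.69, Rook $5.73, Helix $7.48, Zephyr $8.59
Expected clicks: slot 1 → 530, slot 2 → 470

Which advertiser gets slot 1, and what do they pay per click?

Orion; $8.59 per click

Per-click bids in order: $8.60 (Orion) > $8.59 (Zephyr) > $7.48 (Helix) > …
Slot 1 goes to the first-ranked bidder, Orion, who pays the next bid down: $8.59/click.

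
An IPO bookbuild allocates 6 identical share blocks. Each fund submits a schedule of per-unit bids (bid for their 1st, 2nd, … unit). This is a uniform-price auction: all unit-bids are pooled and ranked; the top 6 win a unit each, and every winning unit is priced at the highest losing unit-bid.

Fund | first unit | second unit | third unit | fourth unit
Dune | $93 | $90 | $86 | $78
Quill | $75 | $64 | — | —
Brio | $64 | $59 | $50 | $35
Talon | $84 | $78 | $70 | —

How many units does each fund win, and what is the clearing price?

Dune 4, Talon 2; clearing price $75

Merging the schedules and taking the best 6: 93 (Dune-1), 90 (Dune-2), 86 (Dune-3), 84 (Talon-1), 78 (Dune-4), 78 (Talon-2)
The (k+1)-th unit-bid is $75.
Allocation: Dune 4, Talon 2.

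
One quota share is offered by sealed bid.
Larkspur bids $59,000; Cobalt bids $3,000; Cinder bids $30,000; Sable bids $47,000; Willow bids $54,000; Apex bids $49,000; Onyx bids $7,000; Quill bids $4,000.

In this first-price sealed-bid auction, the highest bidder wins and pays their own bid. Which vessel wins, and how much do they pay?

Larkspur pays $59,000

Bids in order: 59,000 (Larkspur) > 54,000 (Willow) > 49,000 (Apex) > 47,000 (Sable) > 30,000 (Cinder) > 7,000 (Onyx) > …
Larkspur is highest → pays own bid, $59,000.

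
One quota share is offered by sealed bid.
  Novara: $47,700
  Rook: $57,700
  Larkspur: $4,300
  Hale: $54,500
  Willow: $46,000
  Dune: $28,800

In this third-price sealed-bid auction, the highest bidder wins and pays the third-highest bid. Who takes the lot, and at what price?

Third-price sealed-bid auction: the highest bidder wins and pays the third-highest bid.
Bids ranked: 57,700 (Rook) > 54,500 (Hale) > 47,700 (Novara) > 46,000 (Willow) > 28,800 (Dune) > 4,300 (Larkspur)
Rook is highest; pays the third-highest bid, $47,700.

Rook pays $47,700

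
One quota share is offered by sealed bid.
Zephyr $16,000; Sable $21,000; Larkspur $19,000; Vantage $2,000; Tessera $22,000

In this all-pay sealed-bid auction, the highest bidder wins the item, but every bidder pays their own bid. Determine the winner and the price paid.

Bids in order: 22,000 (Tessera) > 21,000 (Sable) > 19,000 (Larkspur) > 16,000 (Zephyr) > 2,000 (Vantage)
Tessera is highest and takes the item; every bidder forfeits their bid.

Tessera pays $22,000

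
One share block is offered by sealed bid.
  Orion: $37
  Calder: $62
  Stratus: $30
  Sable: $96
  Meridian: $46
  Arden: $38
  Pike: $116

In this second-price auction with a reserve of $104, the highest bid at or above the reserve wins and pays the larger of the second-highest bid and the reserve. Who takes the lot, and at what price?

Rule: the highest bid at or above the reserve wins and pays the larger of the second-highest bid and the reserve.
Bids in order: 116 (Pike) > 96 (Sable) > 62 (Calder) > 46 (Meridian) > 38 (Arden) > 37 (Orion) > …
Pike has the top bid at or above the reserve ($116).
max(second-highest $96, reserve $104) = $104.

Pike pays $104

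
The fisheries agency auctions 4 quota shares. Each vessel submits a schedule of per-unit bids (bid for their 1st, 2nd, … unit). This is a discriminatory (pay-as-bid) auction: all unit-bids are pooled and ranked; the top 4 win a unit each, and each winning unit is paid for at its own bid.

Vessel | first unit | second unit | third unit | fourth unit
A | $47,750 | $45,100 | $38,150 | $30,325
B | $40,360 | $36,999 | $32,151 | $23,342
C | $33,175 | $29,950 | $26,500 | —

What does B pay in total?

B pays $40,360

All unit-bids, highest first — top 4: 47,750 (A-1), 45,100 (A-2), 40,360 (B-1), 38,150 (A-3)
Next rejected bid: $36,999 (not a price — pay-as-bid).
B's winning unit-bids: 40,360 = $40,360.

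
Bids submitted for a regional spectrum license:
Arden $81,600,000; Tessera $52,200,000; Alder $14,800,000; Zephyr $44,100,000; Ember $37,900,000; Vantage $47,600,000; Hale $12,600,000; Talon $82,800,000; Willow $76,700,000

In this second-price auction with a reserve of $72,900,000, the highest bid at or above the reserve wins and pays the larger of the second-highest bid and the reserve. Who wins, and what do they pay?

Rule: the highest bid at or above the reserve wins and pays the larger of the second-highest bid and the reserve.
Sorting bids: 82,800,000 (Talon) > 81,600,000 (Arden) > 76,700,000 (Willow) > 52,200,000 (Tessera) > 47,600,000 (Vantage) > 44,100,000 (Zephyr) > …
Highest eligible bid: Talon at $82,800,000.
Second-highest bid $81,600,000 exceeds the reserve $72,900,000 → payment $81,600,000.

Talon pays $81,600,000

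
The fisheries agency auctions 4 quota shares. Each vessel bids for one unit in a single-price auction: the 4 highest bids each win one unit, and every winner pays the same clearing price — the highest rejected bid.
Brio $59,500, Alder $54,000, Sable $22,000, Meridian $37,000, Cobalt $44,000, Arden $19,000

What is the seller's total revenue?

Total revenue: $88,000

Ordering the bids: 59,500 (Brio), 54,000 (Alder), 44,000 (Cobalt), 37,000 (Meridian), 22,000 (Sable), 19,000 (Arden)
The 4 highest are Brio, Alder, Cobalt, Meridian.
Clearing price = highest rejected bid = $22,000.
Total revenue = 4 × $22,000 = $88,000.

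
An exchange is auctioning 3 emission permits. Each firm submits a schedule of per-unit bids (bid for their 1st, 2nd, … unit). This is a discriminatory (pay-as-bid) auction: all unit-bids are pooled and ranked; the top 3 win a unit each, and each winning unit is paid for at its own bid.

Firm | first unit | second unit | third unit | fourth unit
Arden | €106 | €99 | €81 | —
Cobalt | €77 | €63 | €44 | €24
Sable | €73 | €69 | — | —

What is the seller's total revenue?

All unit-bids, highest first — top 3: 106 (Arden-1), 99 (Arden-2), 81 (Arden-3)
Next rejected bid: €77 (not a price — pay-as-bid).
Each winning unit pays its own bid.
Revenue = 106 + 99 + 81 = €286.

Total revenue: €286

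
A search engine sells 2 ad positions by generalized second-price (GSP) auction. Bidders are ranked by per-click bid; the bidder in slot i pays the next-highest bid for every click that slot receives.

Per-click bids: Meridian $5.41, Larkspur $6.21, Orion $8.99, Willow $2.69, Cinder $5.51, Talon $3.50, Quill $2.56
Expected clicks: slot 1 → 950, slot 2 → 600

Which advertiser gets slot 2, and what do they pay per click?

Ranked by bid: $8.99 (Orion) > $6.21 (Larkspur) > $5.51 (Cinder) > …
Slot 2 goes to the second-ranked bidder, Larkspur, who pays the next bid down: $5.51/click.

Larkspur; $5.51 per click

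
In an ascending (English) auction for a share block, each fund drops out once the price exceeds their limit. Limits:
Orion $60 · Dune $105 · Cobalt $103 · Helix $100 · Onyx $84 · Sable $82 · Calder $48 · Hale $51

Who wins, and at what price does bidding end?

Dune wins at $103

Sorting limits: 105 (Dune) > 103 (Cobalt) > 100 (Helix) > 84 (Onyx) > 82 (Sable) > 60 (Orion) > …
Cobalt is the last rival to drop out, at $103; Dune remains and wins at that price.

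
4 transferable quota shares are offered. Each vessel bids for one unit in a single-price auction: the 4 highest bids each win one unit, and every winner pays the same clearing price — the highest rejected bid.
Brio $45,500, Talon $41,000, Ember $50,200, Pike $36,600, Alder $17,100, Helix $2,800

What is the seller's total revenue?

Bids ranked high→low: 50,200 (Ember), 45,500 (Brio), 41,000 (Talon), 36,600 (Pike), 17,100 (Alder), 2,800 (Helix)
Winners (4 units): Ember, Brio, Talon, Pike.
Clearing price = highest rejected bid = $17,100.
Total revenue = 4 × $17,100 = $68,400.

Total revenue: $68,400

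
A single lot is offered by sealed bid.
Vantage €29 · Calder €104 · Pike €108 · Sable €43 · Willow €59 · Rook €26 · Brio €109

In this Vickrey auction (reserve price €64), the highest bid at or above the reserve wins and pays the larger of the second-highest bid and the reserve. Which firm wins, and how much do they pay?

Brio pays €108

Vickrey auction (reserve price €64): the highest bid at or above the reserve wins and pays the larger of the second-highest bid and the reserve.
Bids in order: 109 (Brio) > 108 (Pike) > 104 (Calder) > 59 (Willow) > 43 (Sable) > 29 (Vantage) > …
Highest eligible bid: Brio at €109.
Second-highest bid €108 exceeds the reserve €64 → payment €108.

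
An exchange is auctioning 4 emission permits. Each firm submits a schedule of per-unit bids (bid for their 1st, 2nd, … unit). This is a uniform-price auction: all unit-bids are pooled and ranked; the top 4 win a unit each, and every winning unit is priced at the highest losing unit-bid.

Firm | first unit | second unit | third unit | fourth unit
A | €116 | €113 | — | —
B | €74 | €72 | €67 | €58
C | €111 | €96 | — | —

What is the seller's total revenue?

Total revenue: €296

All unit-bids, highest first — top 4: 116 (A-1), 113 (A-2), 111 (C-1), 96 (C-2)
The (k+1)-th unit-bid is €74.
Allocation: A 2, C 2. Every unit priced at €74.
Revenue = 4 × 74 = €296.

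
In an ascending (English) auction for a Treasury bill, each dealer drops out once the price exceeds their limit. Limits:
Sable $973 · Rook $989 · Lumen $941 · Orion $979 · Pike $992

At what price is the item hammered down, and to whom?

Pike wins at $989

Rule: the price rises until one bidder remains; the winner pays the price at which the last rival dropped out.
Limits ranked: 992 (Pike) > 989 (Rook) > 979 (Orion) > 973 (Sable) > 941 (Lumen)
Once the price passes $989, only Pike is left; the hammer falls at Rook's limit of $989.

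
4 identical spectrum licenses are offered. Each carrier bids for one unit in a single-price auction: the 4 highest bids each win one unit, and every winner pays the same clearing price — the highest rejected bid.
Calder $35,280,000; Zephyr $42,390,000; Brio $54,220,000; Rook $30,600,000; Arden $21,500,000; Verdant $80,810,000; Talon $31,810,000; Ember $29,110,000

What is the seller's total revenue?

Ordering the bids: 80,810,000 (Verdant), 54,220,000 (Brio), 42,390,000 (Zephyr), 35,280,000 (Calder), 31,810,000 (Talon), 30,600,000 (Rook), …
Top 4: Verdant, Brio, Zephyr, Calder.
Clearing price = highest rejected bid = $31,810,000.
Total revenue = 4 × $31,810,000 = $127,240,000.

Total revenue: $127,240,000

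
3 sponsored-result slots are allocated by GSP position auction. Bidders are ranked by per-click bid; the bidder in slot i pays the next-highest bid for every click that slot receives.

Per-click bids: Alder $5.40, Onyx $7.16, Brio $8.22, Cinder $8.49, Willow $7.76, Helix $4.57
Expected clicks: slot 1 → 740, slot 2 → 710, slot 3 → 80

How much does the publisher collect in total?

Per-click bids in order: $8.49 (Cinder) > $8.22 (Brio) > $7.76 (Willow) > $7.16 (Onyx) > …
Slot 1: Cinder pays $8.22 × 740 = $6082.80
Slot 2: Brio pays $7.76 × 710 = $5509.60
Slot 3: Willow pays $7.16 × 80 = $572.80
Total = $12165.20

Total revenue: $12165.20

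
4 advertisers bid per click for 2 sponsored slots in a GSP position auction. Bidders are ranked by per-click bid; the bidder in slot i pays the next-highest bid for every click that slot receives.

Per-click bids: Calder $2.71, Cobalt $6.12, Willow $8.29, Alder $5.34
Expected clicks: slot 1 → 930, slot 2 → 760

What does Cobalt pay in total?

Per-click bids in order: $8.29 (Willow) > $6.12 (Cobalt) > $5.34 (Alder) > …
Cobalt holds slot 2 → pays next bid $5.34 × 760 clicks = $4058.40.

Cobalt pays $4058.40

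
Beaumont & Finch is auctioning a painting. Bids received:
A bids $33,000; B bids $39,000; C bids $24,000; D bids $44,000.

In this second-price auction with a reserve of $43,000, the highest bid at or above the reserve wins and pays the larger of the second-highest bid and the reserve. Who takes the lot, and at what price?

D pays $43,000

Bids in order: 44,000 (D) > 39,000 (B) > 33,000 (A) > 24,000 (C)
Highest eligible bid: D at $44,000.
Second-highest bid $39,000 is below the reserve $43,000, so the reserve binds → payment $43,000.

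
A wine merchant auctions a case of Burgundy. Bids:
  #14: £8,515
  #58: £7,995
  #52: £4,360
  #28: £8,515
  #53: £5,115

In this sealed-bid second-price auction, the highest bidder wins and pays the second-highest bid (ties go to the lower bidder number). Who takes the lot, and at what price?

#14 pays £8,515

Rule: the highest bidder wins and pays the second-highest bid.
Bids in order: 8,515 (#14) > 8,515 (#28) > 7,995 (#58) > 5,115 (#53) > 4,360 (#52)
#14 and #28 tie at £8,515; tie-break gives it to #14.
#14 wins with the highest bid; price is set by the runner-up at £8,515.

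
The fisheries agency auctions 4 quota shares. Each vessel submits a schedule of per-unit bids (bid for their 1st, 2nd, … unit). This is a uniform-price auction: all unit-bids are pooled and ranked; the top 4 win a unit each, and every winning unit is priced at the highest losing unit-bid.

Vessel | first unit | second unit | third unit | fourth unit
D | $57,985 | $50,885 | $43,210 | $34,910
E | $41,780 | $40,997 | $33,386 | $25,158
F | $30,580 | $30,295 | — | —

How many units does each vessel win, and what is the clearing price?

Merging the schedules and taking the best 4: 57,985 (D-1), 50,885 (D-2), 43,210 (D-3), 41,780 (E-1)
Highest rejected unit-bid = $40,997.
Allocation: D 3, E 1.

D 3, E 1; clearing price $40,997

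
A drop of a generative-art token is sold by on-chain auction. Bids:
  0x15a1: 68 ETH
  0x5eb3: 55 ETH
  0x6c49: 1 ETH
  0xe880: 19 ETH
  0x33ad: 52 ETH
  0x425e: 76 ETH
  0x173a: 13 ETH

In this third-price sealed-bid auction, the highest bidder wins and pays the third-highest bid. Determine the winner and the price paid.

Rule: the highest bidder wins and pays the third-highest bid.
Bids ranked: 76 (0x425e) > 68 (0x15a1) > 55 (0x5eb3) > 52 (0x33ad) > 19 (0xe880) > 13 (0x173a) > …
0x425e wins; payment is bid #3 in the ranking = 55 ETH.

0x425e pays 55 ETH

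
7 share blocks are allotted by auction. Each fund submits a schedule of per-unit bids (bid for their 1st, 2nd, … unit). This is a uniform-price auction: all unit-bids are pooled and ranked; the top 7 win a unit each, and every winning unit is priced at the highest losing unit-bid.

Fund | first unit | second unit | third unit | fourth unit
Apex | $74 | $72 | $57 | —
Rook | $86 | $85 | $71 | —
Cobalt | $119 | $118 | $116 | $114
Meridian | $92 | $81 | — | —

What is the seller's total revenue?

Total revenue: $567

Pooled unit-bids ranked (top 7): 119 (Cobalt-1), 118 (Cobalt-2), 116 (Cobalt-3), 114 (Cobalt-4), 92 (Meridian-1), 86 (Rook-1), 85 (Rook-2)
Highest rejected unit-bid = $81.
Allocation: Cobalt 4, Meridian 1, Rook 2. Every unit priced at $81.
Revenue = 7 × 81 = $567.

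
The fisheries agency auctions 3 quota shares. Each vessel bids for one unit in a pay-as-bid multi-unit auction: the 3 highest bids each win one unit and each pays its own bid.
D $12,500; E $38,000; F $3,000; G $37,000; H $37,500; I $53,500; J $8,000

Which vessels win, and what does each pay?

I $53,500, E $38,000, H $37,500

Sorting: 53,500 (I), 38,000 (E), 37,500 (H), 37,000 (G), 12,500 (D), …
Winners (3 units): I, E, H.
Each winner pays its own bid: I $53,500, E $38,000, H $37,500.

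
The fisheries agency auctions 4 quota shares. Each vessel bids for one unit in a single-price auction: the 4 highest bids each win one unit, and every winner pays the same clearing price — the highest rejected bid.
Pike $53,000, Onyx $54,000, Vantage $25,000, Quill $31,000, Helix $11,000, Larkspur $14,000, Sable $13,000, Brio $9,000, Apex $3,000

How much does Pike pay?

Ordering the bids: 54,000 (Onyx), 53,000 (Pike), 31,000 (Quill), 25,000 (Vantage), 14,000 (Larkspur), 13,000 (Sable), …
Top 4: Onyx, Pike, Quill, Vantage.
First losing bid is Larkspur's $14,000, which sets the uniform price.
Pike wins → pays $14,000.

Pike pays $14,000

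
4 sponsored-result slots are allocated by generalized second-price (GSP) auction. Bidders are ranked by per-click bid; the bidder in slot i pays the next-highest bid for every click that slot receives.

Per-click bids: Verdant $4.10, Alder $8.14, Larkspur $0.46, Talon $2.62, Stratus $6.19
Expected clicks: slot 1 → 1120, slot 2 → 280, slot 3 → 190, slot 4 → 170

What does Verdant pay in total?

Verdant pays $497.80

Ranked by bid: $8.14 (Alder) > $6.19 (Stratus) > $4.10 (Verdant) > $2.62 (Talon) > $0.46 (Larkspur)
Verdant holds slot 3 → pays next bid $2.62 × 190 clicks = $497.80.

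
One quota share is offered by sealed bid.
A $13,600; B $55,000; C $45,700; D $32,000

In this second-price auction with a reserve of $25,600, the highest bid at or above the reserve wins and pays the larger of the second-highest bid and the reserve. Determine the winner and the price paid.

Second-price auction with a reserve of $25,600: the highest bid at or above the reserve wins and pays the larger of the second-highest bid and the reserve.
Bids ranked: 55,000 (B) > 45,700 (C) > 32,000 (D) > 13,600 (A)
B has the top bid at or above the reserve ($55,000).
max(second-highest $45,700, reserve $25,600) = $45,700; the reserve does not bind.

B pays $45,700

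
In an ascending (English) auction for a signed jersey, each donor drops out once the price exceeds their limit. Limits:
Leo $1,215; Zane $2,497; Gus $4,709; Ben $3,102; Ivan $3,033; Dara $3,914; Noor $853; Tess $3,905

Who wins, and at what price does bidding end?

Gus wins at $3,914

Rule: the price rises until one bidder remains; the winner pays the price at which the last rival dropped out.
Sorting limits: 4,709 (Gus) > 3,914 (Dara) > 3,905 (Tess) > 3,102 (Ben) > 3,033 (Ivan) > 2,497 (Zane) > …
Dara is the last rival to drop out, at $3,914; Gus remains and wins at that price.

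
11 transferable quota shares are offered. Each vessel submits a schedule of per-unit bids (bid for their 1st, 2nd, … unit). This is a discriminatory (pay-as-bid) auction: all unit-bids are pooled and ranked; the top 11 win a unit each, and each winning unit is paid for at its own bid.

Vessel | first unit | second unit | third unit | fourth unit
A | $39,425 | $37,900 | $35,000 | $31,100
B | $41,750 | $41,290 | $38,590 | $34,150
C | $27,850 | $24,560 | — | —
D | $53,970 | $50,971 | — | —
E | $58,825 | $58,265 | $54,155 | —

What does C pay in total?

C pays $0

All unit-bids, highest first — top 11: 58,825 (E-1), 58,265 (E-2), 54,155 (E-3), 53,970 (D-1), 50,971 (D-2), 41,750 (B-1), 41,290 (B-2), 39,425 (A-1), 38,590 (B-3), 37,900 (A-2), 35,000 (A-3)
Next rejected bid: $34,150 (not a price — pay-as-bid).
C wins no units.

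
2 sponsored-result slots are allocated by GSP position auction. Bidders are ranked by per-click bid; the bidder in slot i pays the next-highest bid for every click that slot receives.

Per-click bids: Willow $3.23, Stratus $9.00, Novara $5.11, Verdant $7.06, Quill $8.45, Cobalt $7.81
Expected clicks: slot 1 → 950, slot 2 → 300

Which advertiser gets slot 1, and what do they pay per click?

Stratus; $8.45 per click

Ranked by bid: $9.00 (Stratus) > $8.45 (Quill) > $7.81 (Cobalt) > …
Slot 1 goes to the first-ranked bidder, Stratus, who pays the next bid down: $8.45/click.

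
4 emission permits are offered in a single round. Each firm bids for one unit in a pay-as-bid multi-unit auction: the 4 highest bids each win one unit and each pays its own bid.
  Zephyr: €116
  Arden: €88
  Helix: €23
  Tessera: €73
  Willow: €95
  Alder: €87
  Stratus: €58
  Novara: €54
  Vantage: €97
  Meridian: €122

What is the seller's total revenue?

Bids ranked high→low: 122 (Meridian), 116 (Zephyr), 97 (Vantage), 95 (Willow), 88 (Arden), 87 (Alder), …
Top 4: Meridian, Zephyr, Vantage, Willow.
Total revenue = 122 + 116 + 97 + 95 = €430.

Total revenue: €430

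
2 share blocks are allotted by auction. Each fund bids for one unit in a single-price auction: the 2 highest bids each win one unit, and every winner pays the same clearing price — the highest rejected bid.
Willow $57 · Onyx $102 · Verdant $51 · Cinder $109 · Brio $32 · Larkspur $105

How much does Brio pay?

Bids ranked high→low: 109 (Cinder), 105 (Larkspur), 102 (Onyx), 57 (Willow), …
Top 2: Cinder, Larkspur.
Clearing price = highest rejected bid = $102.
Brio does not win → pays $0.

Brio pays $0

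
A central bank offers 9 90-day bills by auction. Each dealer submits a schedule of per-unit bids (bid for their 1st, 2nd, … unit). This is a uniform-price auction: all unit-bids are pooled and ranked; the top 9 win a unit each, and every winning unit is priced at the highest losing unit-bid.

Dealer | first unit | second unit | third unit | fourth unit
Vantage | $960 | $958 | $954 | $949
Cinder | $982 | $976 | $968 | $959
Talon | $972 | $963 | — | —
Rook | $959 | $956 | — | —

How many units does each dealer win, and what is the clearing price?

Pooled unit-bids ranked (top 9): 982 (Cinder-1), 976 (Cinder-2), 972 (Talon-1), 968 (Cinder-3), 963 (Talon-2), 960 (Vantage-1), 959 (Cinder-4), 959 (Rook-1), 958 (Vantage-2)
Highest rejected unit-bid = $956.
Allocation: Cinder 4, Rook 1, Talon 2, Vantage 2.

Cinder 4, Rook 1, Talon 2, Vantage 2; clearing price $956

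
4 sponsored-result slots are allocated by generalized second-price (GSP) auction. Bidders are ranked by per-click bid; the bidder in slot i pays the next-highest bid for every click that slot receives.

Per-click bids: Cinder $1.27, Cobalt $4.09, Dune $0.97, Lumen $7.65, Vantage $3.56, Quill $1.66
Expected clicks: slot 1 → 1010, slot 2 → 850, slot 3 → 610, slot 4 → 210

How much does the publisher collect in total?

Total revenue: $8436.20

Ranked by bid: $7.65 (Lumen) > $4.09 (Cobalt) > $3.56 (Vantage) > $1.66 (Quill) > $1.27 (Cinder) > …
Slot 1: Lumen pays $4.09 × 1010 = $4130.90
Slot 2: Cobalt pays $3.56 × 850 = $3026.00
Slot 3: Vantage pays $1.66 × 610 = $1012.60
Slot 4: Quill pays $1.27 × 210 = $266.70
Total = $8436.20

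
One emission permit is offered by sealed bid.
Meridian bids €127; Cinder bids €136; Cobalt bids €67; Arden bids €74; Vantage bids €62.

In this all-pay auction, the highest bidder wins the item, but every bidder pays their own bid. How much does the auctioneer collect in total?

Total revenue: €466

Sorting bids: 136 (Cinder) > 127 (Meridian) > 74 (Arden) > 67 (Cobalt) > 62 (Vantage)
Cinder wins with the top bid; all bids are sunk regardless.
Every bidder forfeits their bid regardless of winning.
Revenue = 127 + 136 + 67 + 74 + 62 = €466.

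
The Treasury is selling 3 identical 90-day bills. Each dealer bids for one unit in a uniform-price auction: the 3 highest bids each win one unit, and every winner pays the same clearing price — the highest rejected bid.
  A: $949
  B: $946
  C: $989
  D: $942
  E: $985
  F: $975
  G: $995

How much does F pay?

F pays $0

Ordering the bids: 995 (G), 989 (C), 985 (E), 975 (F), 949 (A), …
Winners (3 units): G, C, E.
First losing bid is F's $975, which sets the uniform price.
F does not win → pays $0.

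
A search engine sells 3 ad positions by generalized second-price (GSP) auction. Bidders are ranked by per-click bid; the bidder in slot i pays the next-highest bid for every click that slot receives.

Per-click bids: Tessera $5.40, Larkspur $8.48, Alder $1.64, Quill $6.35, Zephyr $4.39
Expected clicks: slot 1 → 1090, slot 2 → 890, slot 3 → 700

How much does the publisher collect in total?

Per-click bids in order: $8.48 (Larkspur) > $6.35 (Quill) > $5.40 (Tessera) > $4.39 (Zephyr) > …
Slot 1: Larkspur pays $6.35 × 1090 = $6921.50
Slot 2: Quill pays $5.40 × 890 = $4806.00
Slot 3: Tessera pays $4.39 × 700 = $3073.00
Total = $14800.50

Total revenue: $14800.50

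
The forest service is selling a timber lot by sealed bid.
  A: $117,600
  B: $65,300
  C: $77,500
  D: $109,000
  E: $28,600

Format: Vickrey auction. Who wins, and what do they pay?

A pays $109,000

Sorting bids: 117,600 (A) > 109,000 (D) > 77,500 (C) > 65,300 (B) > 28,600 (E)
A is highest; pays the second-highest bid, $109,000.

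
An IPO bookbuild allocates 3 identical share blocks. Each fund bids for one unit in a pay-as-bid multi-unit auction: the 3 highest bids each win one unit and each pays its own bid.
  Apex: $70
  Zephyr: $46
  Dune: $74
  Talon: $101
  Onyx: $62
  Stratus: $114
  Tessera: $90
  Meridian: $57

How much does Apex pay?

Apex pays $0

Ordering the bids: 114 (Stratus), 101 (Talon), 90 (Tessera), 74 (Dune), 70 (Apex), …
Top 3: Stratus, Talon, Tessera.
Apex does not win → $0.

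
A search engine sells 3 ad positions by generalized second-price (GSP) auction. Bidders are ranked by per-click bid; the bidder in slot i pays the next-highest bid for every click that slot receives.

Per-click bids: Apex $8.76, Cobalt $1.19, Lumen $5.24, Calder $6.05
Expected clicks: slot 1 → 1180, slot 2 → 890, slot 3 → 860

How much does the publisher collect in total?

Per-click bids in order: $8.76 (Apex) > $6.05 (Calder) > $5.24 (Lumen) > $1.19 (Cobalt)
Slot 1: Apex pays $6.05 × 1180 = $7139.00
Slot 2: Calder pays $5.24 × 890 = $4663.60
Slot 3: Lumen pays $1.19 × 860 = $1023.40
Total = $12826.00

Total revenue: $12826.00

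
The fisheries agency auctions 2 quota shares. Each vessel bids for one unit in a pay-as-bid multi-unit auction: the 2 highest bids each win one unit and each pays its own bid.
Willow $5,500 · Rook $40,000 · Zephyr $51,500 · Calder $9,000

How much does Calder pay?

Sorting: 51,500 (Zephyr), 40,000 (Rook), 9,000 (Calder), 5,500 (Willow)
Winners (2 units): Zephyr, Rook.
Calder does not win → $0.

Calder pays $0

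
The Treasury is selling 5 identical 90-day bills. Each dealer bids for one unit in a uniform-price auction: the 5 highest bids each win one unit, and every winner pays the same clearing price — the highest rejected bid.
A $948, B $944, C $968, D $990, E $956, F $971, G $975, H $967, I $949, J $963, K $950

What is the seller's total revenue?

Total revenue: $4,815

Sorting: 990 (D), 975 (G), 971 (F), 968 (C), 967 (H), 963 (J), 956 (E), …
Top 5: D, G, F, C, H.
Highest unsuccessful bid: $963 → clearing price.
Total revenue = 5 × $963 = $4,815.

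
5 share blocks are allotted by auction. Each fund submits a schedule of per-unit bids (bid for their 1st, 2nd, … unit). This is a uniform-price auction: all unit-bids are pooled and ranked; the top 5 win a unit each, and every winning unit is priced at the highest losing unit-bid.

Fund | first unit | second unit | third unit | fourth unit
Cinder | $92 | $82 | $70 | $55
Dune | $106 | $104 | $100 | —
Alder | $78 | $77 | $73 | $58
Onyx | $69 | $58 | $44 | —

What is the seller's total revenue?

Total revenue: $390

All unit-bids, highest first — top 5: 106 (Dune-1), 104 (Dune-2), 100 (Dune-3), 92 (Cinder-1), 82 (Cinder-2)
First bid not allocated: $78.
Allocation: Cinder 2, Dune 3. Every unit priced at $78.
Revenue = 5 × 78 = $390.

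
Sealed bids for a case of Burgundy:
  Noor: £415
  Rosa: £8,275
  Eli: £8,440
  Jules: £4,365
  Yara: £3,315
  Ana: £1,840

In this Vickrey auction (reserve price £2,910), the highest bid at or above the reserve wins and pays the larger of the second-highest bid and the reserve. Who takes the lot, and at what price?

Vickrey auction (reserve price £2,910): the highest bid at or above the reserve wins and pays the larger of the second-highest bid and the reserve.
Bids ranked: 8,440 (Eli) > 8,275 (Rosa) > 4,365 (Jules) > 3,315 (Yara) > 1,840 (Ana) > 415 (Noor)
Highest eligible bid: Eli at £8,440.
Second-highest bid £8,275 exceeds the reserve £2,910 → payment £8,275.

Eli pays £8,275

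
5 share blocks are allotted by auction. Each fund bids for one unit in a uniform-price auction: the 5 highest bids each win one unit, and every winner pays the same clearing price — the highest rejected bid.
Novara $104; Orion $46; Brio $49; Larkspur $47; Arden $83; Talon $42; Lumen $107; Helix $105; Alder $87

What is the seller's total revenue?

Total revenue: $245

Bids ranked high→low: 107 (Lumen), 105 (Helix), 104 (Novara), 87 (Alder), 83 (Arden), 49 (Brio), 47 (Larkspur), …
The 5 highest are Lumen, Helix, Novara, Alder, Arden.
Clearing price = highest rejected bid = $49.
Total revenue = 5 × $49 = $245.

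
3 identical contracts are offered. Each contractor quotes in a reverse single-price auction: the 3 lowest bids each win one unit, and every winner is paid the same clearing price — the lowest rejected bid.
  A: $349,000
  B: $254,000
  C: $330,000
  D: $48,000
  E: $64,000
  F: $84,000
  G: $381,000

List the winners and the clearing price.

Bids ranked low→high: 48,000 (D), 64,000 (E), 84,000 (F), 254,000 (B), 330,000 (C), …
The 3 lowest are D, E, F.
First losing bid is B's $254,000, which sets the uniform price.

D, E, F; each is paid $254,000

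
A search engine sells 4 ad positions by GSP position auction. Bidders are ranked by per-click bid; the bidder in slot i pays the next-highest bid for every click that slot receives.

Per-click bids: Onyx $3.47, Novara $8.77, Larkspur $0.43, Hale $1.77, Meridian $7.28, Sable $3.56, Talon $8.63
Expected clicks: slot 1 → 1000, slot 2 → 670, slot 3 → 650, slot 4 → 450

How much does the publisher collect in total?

Per-click bids in order: $8.77 (Novara) > $8.63 (Talon) > $7.28 (Meridian) > $3.56 (Sable) > $3.47 (Onyx) > …
Slot 1: Novara pays $8.63 × 1000 = $8630.00
Slot 2: Talon pays $7.28 × 670 = $4877.60
Slot 3: Meridian pays $3.56 × 650 = $2314.00
Slot 4: Sable pays $3.47 × 450 = $1561.50
Total = $17383.10

Total revenue: $17383.10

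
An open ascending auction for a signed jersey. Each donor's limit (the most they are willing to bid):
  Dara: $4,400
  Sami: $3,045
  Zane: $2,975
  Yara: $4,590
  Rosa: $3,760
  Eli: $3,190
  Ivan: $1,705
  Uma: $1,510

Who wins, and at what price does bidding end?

Sorting limits: 4,590 (Yara) > 4,400 (Dara) > 3,760 (Rosa) > 3,190 (Eli) > 3,045 (Sami) > 2,975 (Zane) > …
Dara is the last rival to drop out, at $4,400; Yara remains and wins at that price.

Yara wins at $4,400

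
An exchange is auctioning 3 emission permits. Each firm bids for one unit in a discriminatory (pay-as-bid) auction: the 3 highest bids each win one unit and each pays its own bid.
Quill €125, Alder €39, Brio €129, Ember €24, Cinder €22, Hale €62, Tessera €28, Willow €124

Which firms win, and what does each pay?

Ordering the bids: 129 (Brio), 125 (Quill), 124 (Willow), 62 (Hale), 39 (Alder), …
Winners (3 units): Brio, Quill, Willow.
Each winner pays its own bid: Brio €129, Quill €125, Willow €124.

Brio €129, Quill €125, Willow €124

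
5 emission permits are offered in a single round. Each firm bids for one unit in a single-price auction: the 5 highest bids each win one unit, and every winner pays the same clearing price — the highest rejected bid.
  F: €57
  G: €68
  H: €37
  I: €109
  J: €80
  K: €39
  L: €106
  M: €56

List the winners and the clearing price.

Sorting: 109 (I), 106 (L), 80 (J), 68 (G), 57 (F), 56 (M), 39 (K), …
Top 5: I, L, J, G, F.
First losing bid is M's €56, which sets the uniform price.

I, L, J, G, F; each pays €56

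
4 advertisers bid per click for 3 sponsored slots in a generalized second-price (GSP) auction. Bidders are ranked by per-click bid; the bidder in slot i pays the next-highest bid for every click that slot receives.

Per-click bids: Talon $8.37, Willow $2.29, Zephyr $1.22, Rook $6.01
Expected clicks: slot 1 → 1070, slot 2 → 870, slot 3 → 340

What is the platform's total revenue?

Total revenue: $8837.80

Ranked by bid: $8.37 (Talon) > $6.01 (Rook) > $2.29 (Willow) > $1.22 (Zephyr)
Slot 1: Talon pays $6.01 × 1070 = $6430.70
Slot 2: Rook pays $2.29 × 870 = $1992.30
Slot 3: Willow pays $1.22 × 340 = $414.80
Total = $8837.80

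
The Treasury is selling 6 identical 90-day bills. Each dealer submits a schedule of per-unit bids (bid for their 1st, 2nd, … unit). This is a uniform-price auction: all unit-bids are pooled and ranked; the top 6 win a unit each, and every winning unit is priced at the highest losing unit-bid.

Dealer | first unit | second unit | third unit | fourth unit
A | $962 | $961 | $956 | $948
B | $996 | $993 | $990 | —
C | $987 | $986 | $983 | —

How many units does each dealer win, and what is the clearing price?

B 3, C 3; clearing price $962

Merging the schedules and taking the best 6: 996 (B-1), 993 (B-2), 990 (B-3), 987 (C-1), 986 (C-2), 983 (C-3)
The (k+1)-th unit-bid is $962.
Allocation: B 3, C 3.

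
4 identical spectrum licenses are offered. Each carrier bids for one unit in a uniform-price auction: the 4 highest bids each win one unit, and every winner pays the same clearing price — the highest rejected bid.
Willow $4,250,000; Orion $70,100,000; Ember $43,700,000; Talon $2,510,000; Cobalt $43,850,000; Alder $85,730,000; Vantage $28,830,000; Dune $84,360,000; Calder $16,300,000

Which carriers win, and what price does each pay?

Bids ranked high→low: 85,730,000 (Alder), 84,360,000 (Dune), 70,100,000 (Orion), 43,850,000 (Cobalt), 43,700,000 (Ember), 28,830,000 (Vantage), …
The 4 highest are Alder, Dune, Orion, Cobalt.
First losing bid is Ember's $43,700,000, which sets the uniform price.

Alder, Dune, Orion, Cobalt; each pays $43,700,000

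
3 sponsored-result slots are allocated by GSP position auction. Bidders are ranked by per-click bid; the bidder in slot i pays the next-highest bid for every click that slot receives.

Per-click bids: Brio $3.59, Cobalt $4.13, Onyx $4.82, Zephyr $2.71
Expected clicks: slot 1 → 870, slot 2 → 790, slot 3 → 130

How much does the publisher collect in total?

Ranked by bid: $4.82 (Onyx) > $4.13 (Cobalt) > $3.59 (Brio) > $2.71 (Zephyr)
Slot 1: Onyx pays $4.13 × 870 = $3593.10
Slot 2: Cobalt pays $3.59 × 790 = $2836.10
Slot 3: Brio pays $2.71 × 130 = $352.30
Total = $6781.50

Total revenue: $6781.50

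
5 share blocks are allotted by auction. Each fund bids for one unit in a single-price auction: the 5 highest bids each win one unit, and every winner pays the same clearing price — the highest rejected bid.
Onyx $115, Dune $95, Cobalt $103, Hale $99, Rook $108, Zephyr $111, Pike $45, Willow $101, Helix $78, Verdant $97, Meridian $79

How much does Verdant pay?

Ordering the bids: 115 (Onyx), 111 (Zephyr), 108 (Rook), 103 (Cobalt), 101 (Willow), 99 (Hale), 97 (Verdant), …
Top 5: Onyx, Zephyr, Rook, Cobalt, Willow.
Highest unsuccessful bid: $99 → clearing price.
Verdant does not win → pays $0.

Verdant pays $0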